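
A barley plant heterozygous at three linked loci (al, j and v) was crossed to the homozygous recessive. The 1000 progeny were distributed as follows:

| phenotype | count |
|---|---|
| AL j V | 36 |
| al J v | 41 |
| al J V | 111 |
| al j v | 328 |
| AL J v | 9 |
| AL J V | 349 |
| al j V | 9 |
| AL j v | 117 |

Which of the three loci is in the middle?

The two most frequent reciprocal classes, AL J V and al j v, are the parental types, so the F1 was AL J V / al j v.
The two rarest classes, AL J v and al j V, are the double crossovers. Comparing them with the parentals, only the v allele has switched, so v is the middle locus and the order is al – v – j.

v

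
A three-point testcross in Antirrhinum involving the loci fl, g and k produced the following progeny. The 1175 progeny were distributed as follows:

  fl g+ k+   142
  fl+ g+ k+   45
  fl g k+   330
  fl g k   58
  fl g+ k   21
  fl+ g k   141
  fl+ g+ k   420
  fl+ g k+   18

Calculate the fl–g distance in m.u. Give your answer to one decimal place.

27.4 m.u.

The two most frequent reciprocal classes, fl+ g+ k and fl g k+, are the parental types, so the F1 was fl+ g+ k / fl g k+.
The two rarest classes, fl g+ k and fl+ g k+, are the double crossovers. Comparing them with the parentals, only the fl allele has switched, so fl is the middle locus and the order is g – fl – k.
Crossovers in the g–fl interval produce the single-crossover classes fl+ g k and fl g+ k+ (141 + 142 = 283) plus the double crossovers (39).
RF(g–fl) = (283 + 39) / 1175 = 322/1175 = 0.2740 → 27.4 m.u.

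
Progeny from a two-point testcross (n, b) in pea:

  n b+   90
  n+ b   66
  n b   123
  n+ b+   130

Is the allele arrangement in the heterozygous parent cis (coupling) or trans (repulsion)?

cis

The two most frequent classes are n+ b+ (130) and n b (123); these are the parental (non-recombinant) types.
So the F1 carried n+ b+ on one chromosome and n b on the other — the recessive alleles are on the same chromosome (cis / coupling).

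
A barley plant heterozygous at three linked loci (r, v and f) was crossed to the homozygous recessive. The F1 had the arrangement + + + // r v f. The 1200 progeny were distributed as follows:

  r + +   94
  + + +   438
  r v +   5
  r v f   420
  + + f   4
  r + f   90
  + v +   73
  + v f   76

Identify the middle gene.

f

The two rarest classes, + + f and r v +, are the double crossovers. Comparing them with the parentals, only the f allele has switched, so f is the middle locus and the order is r – f – v.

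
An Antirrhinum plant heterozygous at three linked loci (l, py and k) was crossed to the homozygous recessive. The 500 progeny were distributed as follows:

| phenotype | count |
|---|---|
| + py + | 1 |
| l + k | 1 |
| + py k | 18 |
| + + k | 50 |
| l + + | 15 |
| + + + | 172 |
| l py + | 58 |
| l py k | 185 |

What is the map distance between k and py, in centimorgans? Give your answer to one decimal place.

The two most frequent reciprocal classes, l py k and + + +, are the parental types, so the F1 was l py k / + + +.
The two rarest classes, l + k and + py +, are the double crossovers. Comparing them with the parentals, only the py allele has switched, so py is the middle locus and the order is k – py – l.
Crossovers in the k–py interval produce the single-crossover classes l py + and + + k (58 + 50 = 108) plus the double crossovers (2).
RF(k–py) = (108 + 2) / 500 = 110/500 = 0.2200 → 22.0 centimorgans.

22.0 centimorgans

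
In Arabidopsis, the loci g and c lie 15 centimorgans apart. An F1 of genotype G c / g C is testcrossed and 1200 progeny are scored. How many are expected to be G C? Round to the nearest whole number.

A map distance of 15 centimorgans corresponds to a recombination frequency of 0.150.
The F1 is G c / g C, so G C is a recombinant gamete class with expected frequency r/2 = 0.150/2 = 0.0750.
Expected number = 0.0750 × 1200 = 90.00 ≈ 90.

90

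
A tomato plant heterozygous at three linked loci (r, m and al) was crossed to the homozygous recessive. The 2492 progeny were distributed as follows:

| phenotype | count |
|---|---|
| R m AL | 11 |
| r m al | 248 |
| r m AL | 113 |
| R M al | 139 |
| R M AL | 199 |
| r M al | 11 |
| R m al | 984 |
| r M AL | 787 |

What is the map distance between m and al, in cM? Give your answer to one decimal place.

11.0 cM

The two most frequent reciprocal classes, R m al and r M AL, are the parental types, so the F1 was R m al / r M AL.
The two rarest classes, R m AL and r M al, are the double crossovers. Comparing them with the parentals, only the al allele has switched, so al is the middle locus and the order is m – al – r.
Crossovers in the m–al interval produce the single-crossover classes R M al and r m AL (139 + 113 = 252) plus the double crossovers (22).
RF(m–al) = (252 + 22) / 2492 = 274/2492 = 0.1100 → 11.0 cM.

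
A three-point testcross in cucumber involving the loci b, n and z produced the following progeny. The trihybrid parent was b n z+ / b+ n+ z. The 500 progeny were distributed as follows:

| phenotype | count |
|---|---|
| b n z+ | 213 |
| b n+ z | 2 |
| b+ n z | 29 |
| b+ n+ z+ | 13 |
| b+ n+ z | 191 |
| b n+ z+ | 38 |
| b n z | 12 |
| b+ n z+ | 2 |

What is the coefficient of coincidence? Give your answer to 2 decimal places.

The two rarest classes, b+ n z+ and b n+ z, are the double crossovers. Comparing them with the parentals, only the b allele has switched, so b is the middle locus and the order is z – b – n.
z–b: (25 + 4)/500 = 0.0580; b–n: (67 + 4)/500 = 0.1420.
Expected DCO frequency = 0.0580 × 0.1420 ≈ 0.00824; observed = 4/500 ≈ 0.00800.
Coefficient of coincidence = 0.00800/0.00824 ≈ 0.97.

0.97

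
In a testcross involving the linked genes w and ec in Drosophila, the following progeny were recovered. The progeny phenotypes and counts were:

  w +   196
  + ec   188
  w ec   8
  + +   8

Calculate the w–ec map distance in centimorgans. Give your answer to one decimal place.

4.0 centimorgans

The two most frequent classes, + ec (188) and w + (196), are the parental types, so the F1 was + ec / w +.
The recombinant classes are + + and w ec: 8 + 8 = 16.
Recombination frequency = 16/400 = 0.0400 ≈ 4.0%, i.e. 4.0 centimorgans.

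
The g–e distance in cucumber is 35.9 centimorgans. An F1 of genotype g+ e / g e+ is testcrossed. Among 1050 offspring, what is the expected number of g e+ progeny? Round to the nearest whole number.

A map distance of 35.9 centimorgans corresponds to a recombination frequency of 0.359.
The F1 is g+ e / g e+, so g e+ is a parental gamete class with expected frequency (1 − r)/2 = 0.641/2 = 0.3205.
Expected number = 0.3205 × 1050 = 336.53 ≈ 337.

337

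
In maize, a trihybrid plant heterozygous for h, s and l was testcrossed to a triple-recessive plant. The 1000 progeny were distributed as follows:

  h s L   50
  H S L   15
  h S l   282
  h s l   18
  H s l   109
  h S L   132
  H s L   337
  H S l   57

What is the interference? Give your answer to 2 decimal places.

0.14

The two most frequent reciprocal classes, h S l and H s L, are the parental types, so the F1 was h S l / H s L.
The two rarest classes, h s l and H S L, are the double crossovers. Comparing them with the parentals, only the s allele has switched, so s is the middle locus and the order is l – s – h.
l–s: (241 + 33)/1000 = 0.2740; s–h: (107 + 33)/1000 = 0.1400.
Expected DCO frequency = 0.2740 × 0.1400 ≈ 0.03836; observed = 33/1000 ≈ 0.03300.
Coefficient of coincidence = 0.03300/0.03836 ≈ 0.86; interference = 1 − 0.86 = 0.14.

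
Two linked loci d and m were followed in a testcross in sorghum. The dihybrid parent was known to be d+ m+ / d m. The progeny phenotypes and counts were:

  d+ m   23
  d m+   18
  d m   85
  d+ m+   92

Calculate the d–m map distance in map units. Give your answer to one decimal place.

The recombinant classes are d+ m and d m+: 23 + 18 = 41.
Recombination frequency = 41/218 = 0.1881 ≈ 18.8%, i.e. 18.8 map units.

18.8 map units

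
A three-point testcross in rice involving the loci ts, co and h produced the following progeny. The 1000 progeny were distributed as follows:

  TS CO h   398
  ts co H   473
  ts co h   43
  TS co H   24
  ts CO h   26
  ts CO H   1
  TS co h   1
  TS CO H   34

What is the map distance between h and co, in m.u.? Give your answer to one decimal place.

The two most frequent reciprocal classes, TS CO h and ts co H, are the parental types, so the F1 was TS CO h / ts co H.
The two rarest classes, TS co h and ts CO H, are the double crossovers. Comparing them with the parentals, only the co allele has switched, so co is the middle locus and the order is h – co – ts.
Crossovers in the h–co interval produce the single-crossover classes TS CO H and ts co h (34 + 43 = 77) plus the double crossovers (2).
RF(h–co) = (77 + 2) / 1000 = 79/1000 = 0.0790 → 7.9 m.u.

7.9 m.u.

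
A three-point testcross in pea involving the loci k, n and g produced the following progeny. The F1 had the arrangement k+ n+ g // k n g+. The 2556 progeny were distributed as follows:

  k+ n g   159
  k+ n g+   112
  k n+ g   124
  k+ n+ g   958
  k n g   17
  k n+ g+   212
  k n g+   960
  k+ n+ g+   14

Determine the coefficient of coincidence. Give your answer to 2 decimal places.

0.74

The two rarest classes, k+ n+ g+ and k n g, are the double crossovers. Comparing them with the parentals, only the g allele has switched, so g is the middle locus and the order is n – g – k.
n–g: (371 + 31)/2556 = 0.1573; g–k: (236 + 31)/2556 = 0.1045.
Expected DCO frequency = 0.1573 × 0.1045 ≈ 0.01644; observed = 31/2556 ≈ 0.01213.
Coefficient of coincidence = 0.01213/0.01644 ≈ 0.74.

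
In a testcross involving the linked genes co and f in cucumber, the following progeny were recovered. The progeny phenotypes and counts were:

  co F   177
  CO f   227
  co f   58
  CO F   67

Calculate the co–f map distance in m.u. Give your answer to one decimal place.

23.6 m.u.

The two most frequent classes, CO f (227) and co F (177), are the parental types, so the F1 was CO f / co F.
The recombinant classes are CO F and co f: 67 + 58 = 125.
Recombination frequency = 125/529 = 0.2363 ≈ 23.6%, i.e. 23.6 m.u.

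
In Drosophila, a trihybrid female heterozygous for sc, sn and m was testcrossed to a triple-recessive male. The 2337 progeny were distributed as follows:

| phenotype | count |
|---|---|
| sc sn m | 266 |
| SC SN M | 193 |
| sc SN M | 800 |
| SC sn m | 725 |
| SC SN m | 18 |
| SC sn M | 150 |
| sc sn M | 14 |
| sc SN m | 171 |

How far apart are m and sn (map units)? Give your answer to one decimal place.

15.1 map units

The two most frequent reciprocal classes, SC sn m and sc SN M, are the parental types, so the F1 was SC sn m / sc SN M.
The two rarest classes, SC SN m and sc sn M, are the double crossovers. Comparing them with the parentals, only the sn allele has switched, so sn is the middle locus and the order is m – sn – sc.
Crossovers in the m–sn interval produce the single-crossover classes SC sn M and sc SN m (150 + 171 = 321) plus the double crossovers (32).
RF(m–sn) = (321 + 32) / 2337 = 353/2337 = 0.1510 → 15.1 map units.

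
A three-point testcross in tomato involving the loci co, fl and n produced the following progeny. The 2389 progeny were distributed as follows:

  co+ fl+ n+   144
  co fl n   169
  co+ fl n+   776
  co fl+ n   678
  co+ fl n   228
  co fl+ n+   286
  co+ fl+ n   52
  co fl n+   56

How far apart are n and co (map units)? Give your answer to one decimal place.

The two most frequent reciprocal classes, co+ fl n+ and co fl+ n, are the parental types, so the F1 was co+ fl n+ / co fl+ n.
The two rarest classes, co fl n+ and co+ fl+ n, are the double crossovers. Comparing them with the parentals, only the co allele has switched, so co is the middle locus and the order is n – co – fl.
Crossovers in the n–co interval produce the single-crossover classes co+ fl n and co fl+ n+ (228 + 286 = 514) plus the double crossovers (108).
RF(n–co) = (514 + 108) / 2389 = 622/2389 = 0.2604 → 26.0 map units.

26.0 map units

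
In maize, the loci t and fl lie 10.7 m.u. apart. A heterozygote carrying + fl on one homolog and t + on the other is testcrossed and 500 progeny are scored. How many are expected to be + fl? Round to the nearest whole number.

A map distance of 10.7 m.u. corresponds to a recombination frequency of 0.107.
The F1 is + fl / t +, so + fl is a parental gamete class with expected frequency (1 − r)/2 = 0.893/2 = 0.4465.
Expected number = 0.4465 × 500 = 223.25 ≈ 223.

223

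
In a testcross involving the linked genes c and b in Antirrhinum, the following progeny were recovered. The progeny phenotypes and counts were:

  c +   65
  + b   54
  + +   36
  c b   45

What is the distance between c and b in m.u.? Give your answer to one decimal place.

The two most frequent classes, + b (54) and c + (65), are the parental types, so the F1 was + b / c +.
The recombinant classes are + + and c b: 36 + 45 = 81.
Recombination frequency = 81/200 = 0.4050 ≈ 40.5%, i.e. 40.5 m.u.

40.5 m.u.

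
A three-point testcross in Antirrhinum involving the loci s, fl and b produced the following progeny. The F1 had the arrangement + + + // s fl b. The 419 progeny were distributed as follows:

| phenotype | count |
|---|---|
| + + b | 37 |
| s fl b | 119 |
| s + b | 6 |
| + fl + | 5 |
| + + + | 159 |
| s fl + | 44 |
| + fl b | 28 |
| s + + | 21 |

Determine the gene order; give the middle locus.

fl

The two rarest classes, + fl + and s + b, are the double crossovers. Comparing them with the parentals, only the fl allele has switched, so fl is the middle locus and the order is b – fl – s.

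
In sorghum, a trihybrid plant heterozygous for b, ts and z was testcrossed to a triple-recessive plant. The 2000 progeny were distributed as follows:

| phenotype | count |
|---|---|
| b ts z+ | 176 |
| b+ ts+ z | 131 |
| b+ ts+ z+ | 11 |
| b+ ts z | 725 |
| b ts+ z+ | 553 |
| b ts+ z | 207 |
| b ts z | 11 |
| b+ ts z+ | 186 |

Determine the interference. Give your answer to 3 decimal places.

0.678

The two most frequent reciprocal classes, b+ ts z and b ts+ z+, are the parental types, so the F1 was b+ ts z / b ts+ z+.
The two rarest classes, b ts z and b+ ts+ z+, are the double crossovers. Comparing them with the parentals, only the b allele has switched, so b is the middle locus and the order is ts – b – z.
ts–b: (307 + 22)/2000 = 0.1645; b–z: (393 + 22)/2000 = 0.2075.
Expected DCO frequency = 0.1645 × 0.2075 ≈ 0.03413; observed = 22/2000 ≈ 0.01100.
Coefficient of coincidence = 0.01100/0.03413 ≈ 0.322; interference = 1 − 0.322 = 0.678.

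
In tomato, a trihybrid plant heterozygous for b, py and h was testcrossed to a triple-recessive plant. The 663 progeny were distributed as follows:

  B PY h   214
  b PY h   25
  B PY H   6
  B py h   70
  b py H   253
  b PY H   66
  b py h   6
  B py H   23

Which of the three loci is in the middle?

The two most frequent reciprocal classes, b py H and B PY h, are the parental types, so the F1 was b py H / B PY h.
The two rarest classes, b py h and B PY H, are the double crossovers. Comparing them with the parentals, only the h allele has switched, so h is the middle locus and the order is b – h – py.

h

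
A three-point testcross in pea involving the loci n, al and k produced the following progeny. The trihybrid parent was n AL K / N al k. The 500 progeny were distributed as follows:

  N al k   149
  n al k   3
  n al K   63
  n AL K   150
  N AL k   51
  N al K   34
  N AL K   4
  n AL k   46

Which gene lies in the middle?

n

The two rarest classes, N AL K and n al k, are the double crossovers. Comparing them with the parentals, only the n allele has switched, so n is the middle locus and the order is k – n – al.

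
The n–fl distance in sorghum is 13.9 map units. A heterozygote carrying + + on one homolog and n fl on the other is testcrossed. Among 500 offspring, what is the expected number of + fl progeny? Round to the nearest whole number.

35

A map distance of 13.9 map units corresponds to a recombination frequency of 0.139.
The F1 is + + / n fl, so + fl is a recombinant gamete class with expected frequency r/2 = 0.139/2 = 0.0695.
Expected number = 0.0695 × 500 = 34.75 ≈ 35.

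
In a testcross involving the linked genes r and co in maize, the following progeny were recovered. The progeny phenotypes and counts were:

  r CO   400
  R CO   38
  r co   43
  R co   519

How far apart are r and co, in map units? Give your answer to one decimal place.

The two most frequent classes, R co (519) and r CO (400), are the parental types, so the F1 was R co / r CO.
The recombinant classes are R CO and r co: 38 + 43 = 81.
Recombination frequency = 81/1000 = 0.0810 ≈ 8.1%, i.e. 8.1 map units.

8.1 map units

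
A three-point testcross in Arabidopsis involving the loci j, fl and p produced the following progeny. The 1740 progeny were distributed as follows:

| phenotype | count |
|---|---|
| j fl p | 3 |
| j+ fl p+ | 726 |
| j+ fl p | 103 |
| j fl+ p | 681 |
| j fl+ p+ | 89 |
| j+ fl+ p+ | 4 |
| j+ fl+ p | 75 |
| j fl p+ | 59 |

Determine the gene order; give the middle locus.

fl

The two most frequent reciprocal classes, j+ fl p+ and j fl+ p, are the parental types, so the F1 was j+ fl p+ / j fl+ p.
The two rarest classes, j+ fl+ p+ and j fl p, are the double crossovers. Comparing them with the parentals, only the fl allele has switched, so fl is the middle locus and the order is j – fl – p.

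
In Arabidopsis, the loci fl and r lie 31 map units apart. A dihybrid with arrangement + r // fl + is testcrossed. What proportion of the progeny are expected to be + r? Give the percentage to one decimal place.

34.5%

A map distance of 31 map units corresponds to a recombination frequency of 0.310.
The F1 is + r / fl +, so + r is a parental gamete class with expected frequency (1 − r)/2 = 0.690/2 = 0.3450.
That is 0.3450 = 34.5% of the progeny.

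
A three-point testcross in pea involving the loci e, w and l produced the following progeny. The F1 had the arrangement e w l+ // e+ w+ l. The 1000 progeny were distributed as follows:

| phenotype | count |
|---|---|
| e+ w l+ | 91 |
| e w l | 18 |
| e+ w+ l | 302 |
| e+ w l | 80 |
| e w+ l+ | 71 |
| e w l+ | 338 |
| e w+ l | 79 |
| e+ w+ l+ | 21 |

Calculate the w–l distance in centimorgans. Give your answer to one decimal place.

The two rarest classes, e w l and e+ w+ l+, are the double crossovers. Comparing them with the parentals, only the l allele has switched, so l is the middle locus and the order is w – l – e.
Crossovers in the w–l interval produce the single-crossover classes e w+ l+ and e+ w l (71 + 80 = 151) plus the double crossovers (39).
RF(w–l) = (151 + 39) / 1000 = 190/1000 = 0.1900 → 19.0 centimorgans.

19.0 centimorgans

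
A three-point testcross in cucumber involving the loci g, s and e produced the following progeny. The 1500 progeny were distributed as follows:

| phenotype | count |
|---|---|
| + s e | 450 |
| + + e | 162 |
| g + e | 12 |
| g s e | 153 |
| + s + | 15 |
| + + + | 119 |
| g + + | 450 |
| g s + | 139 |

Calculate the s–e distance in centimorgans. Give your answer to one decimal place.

The two most frequent reciprocal classes, + s e and g + +, are the parental types, so the F1 was + s e / g + +.
The two rarest classes, + s + and g + e, are the double crossovers. Comparing them with the parentals, only the e allele has switched, so e is the middle locus and the order is s – e – g.
Crossovers in the s–e interval produce the single-crossover classes + + e and g s + (162 + 139 = 301) plus the double crossovers (27).
RF(s–e) = (301 + 27) / 1500 = 328/1500 = 0.2187 → 21.9 centimorgans.

21.9 centimorgans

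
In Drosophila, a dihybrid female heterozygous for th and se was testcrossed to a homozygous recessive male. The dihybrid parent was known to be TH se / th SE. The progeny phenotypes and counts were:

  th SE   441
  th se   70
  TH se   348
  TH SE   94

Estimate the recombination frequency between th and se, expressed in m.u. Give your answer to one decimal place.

The recombinant classes are TH SE and th se: 94 + 70 = 164.
Recombination frequency = 164/953 = 0.1721 ≈ 17.2%, i.e. 17.2 m.u.

17.2 m.u.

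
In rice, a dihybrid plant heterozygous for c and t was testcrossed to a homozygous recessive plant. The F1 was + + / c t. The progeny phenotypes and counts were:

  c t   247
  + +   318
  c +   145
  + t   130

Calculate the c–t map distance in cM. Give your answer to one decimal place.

The recombinant classes are + t and c +: 130 + 145 = 275.
Recombination frequency = 275/840 = 0.3274 ≈ 32.7%, i.e. 32.7 cM.

32.7 cM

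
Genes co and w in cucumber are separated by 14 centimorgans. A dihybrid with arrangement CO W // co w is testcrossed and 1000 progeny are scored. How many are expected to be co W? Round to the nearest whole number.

70

A map distance of 14 centimorgans corresponds to a recombination frequency of 0.140.
The F1 is CO W / co w, so co W is a recombinant gamete class with expected frequency r/2 = 0.140/2 = 0.0700.
Expected number = 0.0700 × 1000 = 70.00 ≈ 70.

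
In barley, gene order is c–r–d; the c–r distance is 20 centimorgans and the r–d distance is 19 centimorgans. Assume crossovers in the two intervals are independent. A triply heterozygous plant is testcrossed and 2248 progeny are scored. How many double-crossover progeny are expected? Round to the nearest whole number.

85

Map distances give recombination frequencies of 0.200 and 0.190 for the two intervals.
With no interference, expected double-crossover frequency = 0.200 × 0.190 = 0.03800.
Expected number = 0.03800 × 2248 = 85.42 ≈ 85.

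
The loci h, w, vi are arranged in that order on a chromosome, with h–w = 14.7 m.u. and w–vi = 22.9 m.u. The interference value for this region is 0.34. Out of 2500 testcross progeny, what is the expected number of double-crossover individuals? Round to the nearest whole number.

56

Map distances give recombination frequencies of 0.147 and 0.229 for the two intervals.
With interference 0.34 (so coincidence = 0.66), expected double-crossover frequency = 0.147 × 0.229 × 0.66 = 0.02222.
Expected number = 0.02222 × 2500 = 55.54 ≈ 56.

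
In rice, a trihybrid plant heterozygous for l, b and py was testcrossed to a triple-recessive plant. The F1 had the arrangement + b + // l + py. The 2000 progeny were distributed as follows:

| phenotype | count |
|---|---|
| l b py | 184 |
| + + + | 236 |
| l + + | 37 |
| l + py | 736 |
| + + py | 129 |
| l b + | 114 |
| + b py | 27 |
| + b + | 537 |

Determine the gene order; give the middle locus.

The two rarest classes, + b py and l + +, are the double crossovers. Comparing them with the parentals, only the py allele has switched, so py is the middle locus and the order is b – py – l.

py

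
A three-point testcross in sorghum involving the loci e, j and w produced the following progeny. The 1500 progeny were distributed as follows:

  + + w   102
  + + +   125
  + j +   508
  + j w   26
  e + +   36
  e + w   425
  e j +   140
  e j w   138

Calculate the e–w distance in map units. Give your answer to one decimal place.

20.3 map units

The two most frequent reciprocal classes, + j + and e + w, are the parental types, so the F1 was + j + / e + w.
The two rarest classes, + j w and e + +, are the double crossovers. Comparing them with the parentals, only the w allele has switched, so w is the middle locus and the order is e – w – j.
Crossovers in the e–w interval produce the single-crossover classes e j + and + + w (140 + 102 = 242) plus the double crossovers (62).
RF(e–w) = (242 + 62) / 1500 = 304/1500 = 0.2027 → 20.3 map units.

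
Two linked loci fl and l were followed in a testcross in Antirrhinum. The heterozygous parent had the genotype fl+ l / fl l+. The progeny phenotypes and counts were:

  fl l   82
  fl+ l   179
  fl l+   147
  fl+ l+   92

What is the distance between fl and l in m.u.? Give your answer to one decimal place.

34.8 m.u.

The recombinant classes are fl+ l+ and fl l: 92 + 82 = 174.
Recombination frequency = 174/500 = 0.3480 ≈ 34.8%, i.e. 34.8 m.u.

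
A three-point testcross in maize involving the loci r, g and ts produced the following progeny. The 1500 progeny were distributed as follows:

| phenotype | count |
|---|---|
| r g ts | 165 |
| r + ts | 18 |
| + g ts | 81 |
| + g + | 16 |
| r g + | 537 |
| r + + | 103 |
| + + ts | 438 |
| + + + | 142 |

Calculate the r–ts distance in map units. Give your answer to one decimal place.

The two most frequent reciprocal classes, r g + and + + ts, are the parental types, so the F1 was r g + / + + ts.
The two rarest classes, + g + and r + ts, are the double crossovers. Comparing them with the parentals, only the r allele has switched, so r is the middle locus and the order is ts – r – g.
Crossovers in the ts–r interval produce the single-crossover classes r g ts and + + + (165 + 142 = 307) plus the double crossovers (34).
RF(ts–r) = (307 + 34) / 1500 = 341/1500 = 0.2273 → 22.7 map units.

22.7 map units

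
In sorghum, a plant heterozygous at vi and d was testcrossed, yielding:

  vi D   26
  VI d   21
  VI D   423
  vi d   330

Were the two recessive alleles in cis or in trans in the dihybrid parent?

The two most frequent classes are VI D (423) and vi d (330); these are the parental (non-recombinant) types.
So the F1 carried VI D on one chromosome and vi d on the other — the recessive alleles are on the same chromosome (cis / coupling).

cis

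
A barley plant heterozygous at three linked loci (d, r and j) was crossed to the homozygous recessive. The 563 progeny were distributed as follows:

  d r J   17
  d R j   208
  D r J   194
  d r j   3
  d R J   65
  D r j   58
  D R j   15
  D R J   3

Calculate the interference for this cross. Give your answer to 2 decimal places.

0.31

The two most frequent reciprocal classes, D r J and d R j, are the parental types, so the F1 was D r J / d R j.
The two rarest classes, D R J and d r j, are the double crossovers. Comparing them with the parentals, only the r allele has switched, so r is the middle locus and the order is d – r – j.
d–r: (32 + 6)/563 = 0.0675; r–j: (123 + 6)/563 = 0.2291.
Expected DCO frequency = 0.0675 × 0.2291 ≈ 0.01546; observed = 6/563 ≈ 0.01066.
Coefficient of coincidence = 0.01066/0.01546 ≈ 0.69; interference = 1 − 0.69 = 0.31.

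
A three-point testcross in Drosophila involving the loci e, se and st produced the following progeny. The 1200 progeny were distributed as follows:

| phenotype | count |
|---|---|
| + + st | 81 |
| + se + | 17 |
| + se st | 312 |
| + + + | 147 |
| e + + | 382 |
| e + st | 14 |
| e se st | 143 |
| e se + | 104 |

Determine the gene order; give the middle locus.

st

The two most frequent reciprocal classes, e + + and + se st, are the parental types, so the F1 was e + + / + se st.
The two rarest classes, e + st and + se +, are the double crossovers. Comparing them with the parentals, only the st allele has switched, so st is the middle locus and the order is e – st – se.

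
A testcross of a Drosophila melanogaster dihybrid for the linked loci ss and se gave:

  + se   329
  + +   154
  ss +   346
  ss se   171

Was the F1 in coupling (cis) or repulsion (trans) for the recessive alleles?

trans

The two most frequent classes are + se (329) and ss + (346); these are the parental (non-recombinant) types.
So the F1 carried + se on one chromosome and ss + on the other — the recessive alleles are on opposite chromosomes (trans / repulsion).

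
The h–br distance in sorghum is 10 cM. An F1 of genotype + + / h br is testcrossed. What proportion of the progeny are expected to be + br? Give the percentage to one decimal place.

A map distance of 10 cM corresponds to a recombination frequency of 0.100.
The F1 is + + / h br, so + br is a recombinant gamete class with expected frequency r/2 = 0.100/2 = 0.0500.
That is 0.0500 = 5.0% of the progeny.

5.0%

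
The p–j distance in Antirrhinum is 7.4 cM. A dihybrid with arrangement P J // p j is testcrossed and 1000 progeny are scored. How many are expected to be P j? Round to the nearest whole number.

37

A map distance of 7.4 cM corresponds to a recombination frequency of 0.074.
The F1 is P J / p j, so P j is a recombinant gamete class with expected frequency r/2 = 0.074/2 = 0.0370.
Expected number = 0.0370 × 1000 = 37.00 ≈ 37.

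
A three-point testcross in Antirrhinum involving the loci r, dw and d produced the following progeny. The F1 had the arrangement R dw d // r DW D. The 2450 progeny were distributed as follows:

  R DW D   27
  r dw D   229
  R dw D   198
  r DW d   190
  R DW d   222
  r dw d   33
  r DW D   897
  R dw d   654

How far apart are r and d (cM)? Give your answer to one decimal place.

18.3 cM

The two rarest classes, r dw d and R DW D, are the double crossovers. Comparing them with the parentals, only the r allele has switched, so r is the middle locus and the order is d – r – dw.
Crossovers in the d–r interval produce the single-crossover classes R dw D and r DW d (198 + 190 = 388) plus the double crossovers (60).
RF(d–r) = (388 + 60) / 2450 = 448/2450 = 0.1829 → 18.3 cM.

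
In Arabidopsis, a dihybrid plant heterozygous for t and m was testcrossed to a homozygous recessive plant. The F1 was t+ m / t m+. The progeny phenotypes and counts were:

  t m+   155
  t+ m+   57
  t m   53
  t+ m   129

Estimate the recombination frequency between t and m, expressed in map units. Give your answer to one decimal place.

The recombinant classes are t+ m+ and t m: 57 + 53 = 110.
Recombination frequency = 110/394 = 0.2792 ≈ 27.9%, i.e. 27.9 map units.

27.9 map units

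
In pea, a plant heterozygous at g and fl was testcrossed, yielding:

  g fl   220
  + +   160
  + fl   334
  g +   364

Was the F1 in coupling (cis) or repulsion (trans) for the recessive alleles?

trans

The two most frequent classes are + fl (334) and g + (364); these are the parental (non-recombinant) types.
So the F1 carried + fl on one chromosome and g + on the other — the recessive alleles are on opposite chromosomes (trans / repulsion).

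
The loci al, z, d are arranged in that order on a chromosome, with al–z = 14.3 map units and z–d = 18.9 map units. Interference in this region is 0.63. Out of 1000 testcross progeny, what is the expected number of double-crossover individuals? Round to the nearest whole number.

10

Map distances give recombination frequencies of 0.143 and 0.189 for the two intervals.
With interference 0.63 (so coincidence = 0.37), expected double-crossover frequency = 0.143 × 0.189 × 0.37 = 0.01000.
Expected number = 0.01000 × 1000 = 10.00 ≈ 10.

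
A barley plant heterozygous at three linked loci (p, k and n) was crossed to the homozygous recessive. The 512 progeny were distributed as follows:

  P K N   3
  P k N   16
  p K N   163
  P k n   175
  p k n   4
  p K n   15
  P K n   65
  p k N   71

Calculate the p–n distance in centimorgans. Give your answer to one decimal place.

7.4 centimorgans

The two most frequent reciprocal classes, p K N and P k n, are the parental types, so the F1 was p K N / P k n.
The two rarest classes, P K N and p k n, are the double crossovers. Comparing them with the parentals, only the p allele has switched, so p is the middle locus and the order is k – p – n.
Crossovers in the p–n interval produce the single-crossover classes p K n and P k N (15 + 16 = 31) plus the double crossovers (7).
RF(p–n) = (31 + 7) / 512 = 38/512 = 0.0742 → 7.4 centimorgans.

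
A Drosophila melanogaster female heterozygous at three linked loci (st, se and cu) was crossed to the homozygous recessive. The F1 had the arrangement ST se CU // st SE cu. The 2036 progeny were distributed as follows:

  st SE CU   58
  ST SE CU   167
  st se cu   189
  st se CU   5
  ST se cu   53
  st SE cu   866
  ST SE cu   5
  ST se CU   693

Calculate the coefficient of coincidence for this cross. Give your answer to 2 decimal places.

0.46

The two rarest classes, st se CU and ST SE cu, are the double crossovers. Comparing them with the parentals, only the st allele has switched, so st is the middle locus and the order is cu – st – se.
cu–st: (111 + 10)/2036 = 0.0594; st–se: (356 + 10)/2036 = 0.1798.
Expected DCO frequency = 0.0594 × 0.1798 ≈ 0.01068; observed = 10/2036 ≈ 0.00491.
Coefficient of coincidence = 0.00491/0.01068 ≈ 0.46.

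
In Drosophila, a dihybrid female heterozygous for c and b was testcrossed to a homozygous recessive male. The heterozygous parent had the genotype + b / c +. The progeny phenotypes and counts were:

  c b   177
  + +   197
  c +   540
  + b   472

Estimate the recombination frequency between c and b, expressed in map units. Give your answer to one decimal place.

The recombinant classes are + + and c b: 197 + 177 = 374.
Recombination frequency = 374/1386 = 0.2698 ≈ 27.0%, i.e. 27.0 map units.

27.0 map units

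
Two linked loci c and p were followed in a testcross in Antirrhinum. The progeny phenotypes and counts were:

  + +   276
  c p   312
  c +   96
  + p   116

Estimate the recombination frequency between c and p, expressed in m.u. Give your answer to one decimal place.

The two most frequent classes, + + (276) and c p (312), are the parental types, so the F1 was + + / c p.
The recombinant classes are + p and c +: 116 + 96 = 212.
Recombination frequency = 212/800 = 0.2650 ≈ 26.5%, i.e. 26.5 m.u.

26.5 m.u.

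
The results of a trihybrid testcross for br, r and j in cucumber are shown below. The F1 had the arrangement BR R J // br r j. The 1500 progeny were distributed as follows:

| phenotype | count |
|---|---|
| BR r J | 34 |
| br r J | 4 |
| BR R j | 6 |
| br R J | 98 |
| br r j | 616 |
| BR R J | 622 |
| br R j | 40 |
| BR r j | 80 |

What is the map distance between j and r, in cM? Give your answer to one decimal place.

5.6 cM

The two rarest classes, BR R j and br r J, are the double crossovers. Comparing them with the parentals, only the j allele has switched, so j is the middle locus and the order is r – j – br.
Crossovers in the r–j interval produce the single-crossover classes BR r J and br R j (34 + 40 = 74) plus the double crossovers (10).
RF(r–j) = (74 + 10) / 1500 = 84/1500 = 0.0560 → 5.6 cM.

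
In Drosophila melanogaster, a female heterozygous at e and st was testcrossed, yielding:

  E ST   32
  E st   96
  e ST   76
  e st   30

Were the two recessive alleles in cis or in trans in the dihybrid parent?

The two most frequent classes are E st (96) and e ST (76); these are the parental (non-recombinant) types.
So the F1 carried E st on one chromosome and e ST on the other — the recessive alleles are on opposite chromosomes (trans / repulsion).

trans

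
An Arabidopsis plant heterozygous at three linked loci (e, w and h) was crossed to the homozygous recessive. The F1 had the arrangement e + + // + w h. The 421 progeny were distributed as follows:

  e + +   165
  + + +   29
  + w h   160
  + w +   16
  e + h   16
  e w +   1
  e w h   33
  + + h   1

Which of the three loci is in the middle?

The two rarest classes, e w + and + + h, are the double crossovers. Comparing them with the parentals, only the w allele has switched, so w is the middle locus and the order is h – w – e.

w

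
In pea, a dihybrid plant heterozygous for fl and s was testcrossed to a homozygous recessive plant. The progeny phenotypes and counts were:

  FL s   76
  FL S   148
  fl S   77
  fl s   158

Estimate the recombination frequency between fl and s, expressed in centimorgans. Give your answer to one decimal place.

33.3 centimorgans

The two most frequent classes, FL S (148) and fl s (158), are the parental types, so the F1 was FL S / fl s.
The recombinant classes are FL s and fl S: 76 + 77 = 153.
Recombination frequency = 153/459 = 0.3333 ≈ 33.3%, i.e. 33.3 centimorgans.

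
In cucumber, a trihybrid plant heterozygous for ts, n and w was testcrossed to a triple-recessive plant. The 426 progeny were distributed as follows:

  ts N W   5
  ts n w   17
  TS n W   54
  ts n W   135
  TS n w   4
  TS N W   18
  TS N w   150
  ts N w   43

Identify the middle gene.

n

The two most frequent reciprocal classes, ts n W and TS N w, are the parental types, so the F1 was ts n W / TS N w.
The two rarest classes, ts N W and TS n w, are the double crossovers. Comparing them with the parentals, only the n allele has switched, so n is the middle locus and the order is ts – n – w.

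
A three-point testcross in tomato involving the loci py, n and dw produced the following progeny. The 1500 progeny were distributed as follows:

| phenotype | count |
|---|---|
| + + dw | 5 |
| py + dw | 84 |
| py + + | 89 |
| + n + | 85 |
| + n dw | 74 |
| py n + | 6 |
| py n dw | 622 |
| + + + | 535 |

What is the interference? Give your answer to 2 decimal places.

0.47

The two most frequent reciprocal classes, py n dw and + + +, are the parental types, so the F1 was py n dw / + + +.
The two rarest classes, py n + and + + dw, are the double crossovers. Comparing them with the parentals, only the dw allele has switched, so dw is the middle locus and the order is n – dw – py.
n–dw: (169 + 11)/1500 = 0.1200; dw–py: (163 + 11)/1500 = 0.1160.
Expected DCO frequency = 0.1200 × 0.1160 ≈ 0.01392; observed = 11/1500 ≈ 0.00733.
Coefficient of coincidence = 0.00733/0.01392 ≈ 0.53; interference = 1 − 0.53 = 0.47.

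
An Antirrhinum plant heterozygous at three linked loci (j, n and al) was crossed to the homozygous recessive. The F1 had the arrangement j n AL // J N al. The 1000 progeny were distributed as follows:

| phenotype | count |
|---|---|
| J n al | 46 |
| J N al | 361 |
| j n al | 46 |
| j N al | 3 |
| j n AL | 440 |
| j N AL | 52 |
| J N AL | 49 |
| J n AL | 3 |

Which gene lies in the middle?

The two rarest classes, J n AL and j N al, are the double crossovers. Comparing them with the parentals, only the j allele has switched, so j is the middle locus and the order is n – j – al.

j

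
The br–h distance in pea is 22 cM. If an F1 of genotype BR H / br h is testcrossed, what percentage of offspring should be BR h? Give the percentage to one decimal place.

A map distance of 22 cM corresponds to a recombination frequency of 0.220.
The F1 is BR H / br h, so BR h is a recombinant gamete class with expected frequency r/2 = 0.220/2 = 0.1100.
That is 0.1100 = 11.0% of the progeny.

11.0%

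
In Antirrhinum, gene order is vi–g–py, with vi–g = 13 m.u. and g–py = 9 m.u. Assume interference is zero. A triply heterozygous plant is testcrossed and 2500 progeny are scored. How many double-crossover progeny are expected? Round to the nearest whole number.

Map distances give recombination frequencies of 0.130 and 0.090 for the two intervals.
With no interference, expected double-crossover frequency = 0.130 × 0.090 = 0.01170.
Expected number = 0.01170 × 2500 = 29.25 ≈ 29.

29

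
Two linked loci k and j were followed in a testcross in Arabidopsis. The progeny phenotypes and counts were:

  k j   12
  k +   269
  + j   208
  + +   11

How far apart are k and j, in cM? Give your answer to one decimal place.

4.6 cM

The two most frequent classes, + j (208) and k + (269), are the parental types, so the F1 was + j / k +.
The recombinant classes are + + and k j: 11 + 12 = 23.
Recombination frequency = 23/500 = 0.0460 ≈ 4.6%, i.e. 4.6 cM.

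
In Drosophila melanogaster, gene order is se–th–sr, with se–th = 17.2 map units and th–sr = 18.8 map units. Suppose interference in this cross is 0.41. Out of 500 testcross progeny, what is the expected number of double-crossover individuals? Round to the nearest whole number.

10

Map distances give recombination frequencies of 0.172 and 0.188 for the two intervals.
With interference 0.41 (so coincidence = 0.59), expected double-crossover frequency = 0.172 × 0.188 × 0.59 = 0.01908.
Expected number = 0.01908 × 500 = 9.54 ≈ 10.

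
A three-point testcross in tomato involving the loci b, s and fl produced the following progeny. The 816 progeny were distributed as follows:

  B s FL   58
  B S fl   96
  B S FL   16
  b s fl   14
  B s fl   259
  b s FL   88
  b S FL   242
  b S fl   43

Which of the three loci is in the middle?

The two most frequent reciprocal classes, b S FL and B s fl, are the parental types, so the F1 was b S FL / B s fl.
The two rarest classes, B S FL and b s fl, are the double crossovers. Comparing them with the parentals, only the b allele has switched, so b is the middle locus and the order is s – b – fl.

b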